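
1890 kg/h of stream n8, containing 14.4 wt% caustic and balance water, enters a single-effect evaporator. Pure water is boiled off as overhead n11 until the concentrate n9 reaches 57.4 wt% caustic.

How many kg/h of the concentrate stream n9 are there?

474.1 kg/h

caustic is conserved: 1890×0.144 = 272.16 kg/h all reports to the concentrate.
Concentrate = 272.16/(target fraction) = 474.15 kg/h.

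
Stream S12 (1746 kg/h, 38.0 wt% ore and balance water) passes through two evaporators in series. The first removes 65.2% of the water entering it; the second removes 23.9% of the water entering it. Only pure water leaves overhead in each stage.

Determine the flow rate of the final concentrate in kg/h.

950.2 kg/h

water in feed = 1746×0.620 = 1082.5 kg/h.
After stage 1: water left = (1−0.652)×1082.5 = 376.72; stream total = 1040.2 kg/h.
After stage 2: water left = (1−0.239)×376.72 = 286.68; final concentrate = 950.16 kg/h.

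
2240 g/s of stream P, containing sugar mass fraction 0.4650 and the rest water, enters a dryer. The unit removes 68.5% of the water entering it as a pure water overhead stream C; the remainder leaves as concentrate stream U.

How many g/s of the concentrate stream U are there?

1419 g/s

water entering = 2240×0.535 = 1198.4 g/s; overhead removed = 0.685×1198.4 = 820.9 g/s.
Concentrate = 2240 − 820.9 = 1419.1 g/s.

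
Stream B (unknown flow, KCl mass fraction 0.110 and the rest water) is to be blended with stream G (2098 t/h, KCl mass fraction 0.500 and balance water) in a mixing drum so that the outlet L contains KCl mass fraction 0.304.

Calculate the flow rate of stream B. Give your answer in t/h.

Let B be the unknown flow. Total out = 2098 + B.
KCl balance: 1049 + 0.110·B = 0.304·(2098 + B)
(0.110 − 0.304)·B = 0.304×2098 − 1049 = -411.21
B = -411.21 / -0.194 = 2119.6 t/h

2120 t/h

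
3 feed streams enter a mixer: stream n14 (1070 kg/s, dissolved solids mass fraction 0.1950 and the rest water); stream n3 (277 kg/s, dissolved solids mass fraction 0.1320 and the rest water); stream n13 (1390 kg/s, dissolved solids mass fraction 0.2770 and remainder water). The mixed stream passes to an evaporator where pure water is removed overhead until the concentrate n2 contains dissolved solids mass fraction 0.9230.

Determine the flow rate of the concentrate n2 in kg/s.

682.8 kg/s

dissolved solids entering = 1070×0.195 + 277×0.132 + 1390×0.277 = 630.24 kg/s.
All dissolved solids reports to n2, so n2 = 630.24/0.923 = 682.82 kg/s.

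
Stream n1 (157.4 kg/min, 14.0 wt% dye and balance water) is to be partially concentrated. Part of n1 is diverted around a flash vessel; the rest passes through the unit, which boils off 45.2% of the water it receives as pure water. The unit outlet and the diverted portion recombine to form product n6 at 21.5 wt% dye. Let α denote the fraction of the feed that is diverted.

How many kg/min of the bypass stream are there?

All 157.4×0.140 = 22.036 kg/min of dye reaches n6, so n6 = 22.036/0.215 = 102.49 kg/min and vapour = 54.907 kg/min.
The evaporator receives (1−α)·157.4 of feed at 0.860 water and removes 0.452 of that water:
0.452×0.860×(1−α)×157.4 = 54.907
(1−α) = 54.907/61.185 = 0.8974;  α = 0.1026.
Bypass flow = 0.1026×157.4 = 16.149 kg/min.

16.15 kg/min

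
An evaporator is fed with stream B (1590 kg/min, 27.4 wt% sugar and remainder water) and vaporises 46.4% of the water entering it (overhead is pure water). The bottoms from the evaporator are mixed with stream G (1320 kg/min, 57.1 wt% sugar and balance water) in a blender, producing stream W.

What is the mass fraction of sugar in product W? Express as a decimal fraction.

0.5009

Vapour removed = 0.464×0.726×1590 = 535.61 kg/min; concentrate = 1054.4 kg/min.
sugar reaching the mixer = 435.66 (from concentrate) + 1320×0.571 = 1189.4 kg/min.
Product flow = 1054.4 + 1320 = 2374.4 kg/min; sugar fraction = 0.5009.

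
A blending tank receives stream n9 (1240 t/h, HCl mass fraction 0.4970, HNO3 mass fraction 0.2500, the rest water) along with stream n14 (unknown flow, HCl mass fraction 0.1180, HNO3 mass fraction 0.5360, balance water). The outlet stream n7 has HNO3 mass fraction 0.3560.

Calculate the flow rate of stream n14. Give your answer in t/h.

730.2 t/h

Let n14 be the unknown flow. Total out = 1240 + n14.
HNO3 balance: 310 + 0.536·n14 = 0.356·(1240 + n14)
(0.536 − 0.356)·n14 = 0.356×1240 − 310 = 131.44
n14 = 131.44 / 0.180 = 730.22 t/h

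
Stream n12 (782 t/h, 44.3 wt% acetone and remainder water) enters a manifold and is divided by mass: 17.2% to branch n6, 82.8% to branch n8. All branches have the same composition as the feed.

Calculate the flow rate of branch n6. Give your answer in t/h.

134.5 t/h

Branch n6 flow = 0.172×782 = 134.5 t/h.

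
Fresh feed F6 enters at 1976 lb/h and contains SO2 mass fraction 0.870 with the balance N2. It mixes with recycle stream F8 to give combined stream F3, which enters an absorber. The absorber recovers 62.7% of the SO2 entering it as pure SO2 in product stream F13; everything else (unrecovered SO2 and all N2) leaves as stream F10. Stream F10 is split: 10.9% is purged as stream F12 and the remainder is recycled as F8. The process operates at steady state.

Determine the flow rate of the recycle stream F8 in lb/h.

2956 lb/h

N2 enters only via F6 and leaves only via the purge: 1976×0.130 = 0.109×(N2 in F10), and the absorber passes all N2, so N2 in F3 = N2 in F10 = 2356.7 lb/h.
SO2 in F3: m_A = 1976×0.870 + (1−0.109)·(1−0.627)·m_A, so m_A = 1719.1/0.6677 = 2574.9 lb/h.
F10 = (1−0.627)×2574.9 + 2356.7 = 3317.1 lb/h.
Recycle F8 = (1−0.109)×3317.1 = 2955.6 lb/h.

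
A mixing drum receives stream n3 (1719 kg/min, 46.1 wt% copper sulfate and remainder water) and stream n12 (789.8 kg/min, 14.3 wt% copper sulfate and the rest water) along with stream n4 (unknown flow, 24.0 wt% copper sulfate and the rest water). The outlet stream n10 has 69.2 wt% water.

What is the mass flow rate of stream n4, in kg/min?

1951 kg/min

Let n4 be the unknown flow. Total out = 2508.8 + n4.
water balance: 1603.4 + 0.760·n4 = 0.692·(2508.8 + n4)
(0.760 − 0.692)·n4 = 0.692×2508.8 − 1603.4 = 132.69
n4 = 132.69 / 0.068 = 1951.3 kg/min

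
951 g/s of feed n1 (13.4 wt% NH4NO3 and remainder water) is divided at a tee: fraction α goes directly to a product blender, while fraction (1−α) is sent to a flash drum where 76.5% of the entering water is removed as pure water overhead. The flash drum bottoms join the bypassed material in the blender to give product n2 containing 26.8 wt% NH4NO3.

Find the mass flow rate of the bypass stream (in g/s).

All 951×0.134 = 127.43 g/s of NH4NO3 reaches n2, so n2 = 127.43/0.268 = 475.5 g/s and vapour = 475.5 g/s.
The evaporator receives (1−α)·951 of feed at 0.866 water and removes 0.765 of that water:
0.765×0.866×(1−α)×951 = 475.5
(1−α) = 475.5/630.03 = 0.7547;  α = 0.2453.
Bypass flow = 0.2453×951 = 233.25 g/s.

233.3 g/s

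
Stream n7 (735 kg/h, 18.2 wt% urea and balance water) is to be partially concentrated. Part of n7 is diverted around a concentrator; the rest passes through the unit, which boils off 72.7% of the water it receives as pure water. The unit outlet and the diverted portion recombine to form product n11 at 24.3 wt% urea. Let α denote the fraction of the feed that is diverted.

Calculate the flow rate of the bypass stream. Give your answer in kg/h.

424.7 kg/h

All 735×0.182 = 133.77 kg/h of urea reaches n11, so n11 = 133.77/0.243 = 550.49 kg/h and vapour = 184.51 kg/h.
The evaporator receives (1−α)·735 of feed at 0.818 water and removes 0.727 of that water:
0.727×0.818×(1−α)×735 = 184.51
(1−α) = 184.51/437.09 = 0.4221;  α = 0.5779.
Bypass flow = 0.5779×735 = 424.74 kg/h.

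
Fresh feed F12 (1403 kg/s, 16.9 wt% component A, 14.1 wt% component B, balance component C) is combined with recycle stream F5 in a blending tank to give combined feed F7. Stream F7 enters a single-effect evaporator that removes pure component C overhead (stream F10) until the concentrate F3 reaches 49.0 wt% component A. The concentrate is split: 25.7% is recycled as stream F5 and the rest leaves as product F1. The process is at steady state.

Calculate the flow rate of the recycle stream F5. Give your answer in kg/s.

Overall component A balance (none leaves overhead): component A in fresh feed = component A in product, i.e. 1403×0.169 = (1−0.257)·F3·0.490.
F3 = 237.11/(0.490×0.743) = 651.27 kg/s.
Recycle F5 = 0.257×651.27 = 167.38 kg/s.

167.4 kg/s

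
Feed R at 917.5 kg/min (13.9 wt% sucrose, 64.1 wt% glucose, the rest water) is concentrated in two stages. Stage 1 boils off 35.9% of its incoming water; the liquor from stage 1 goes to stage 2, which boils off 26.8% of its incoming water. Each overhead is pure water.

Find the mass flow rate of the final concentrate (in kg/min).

water in feed = 917.5×0.220 = 201.85 kg/min.
After stage 1: water left = (1−0.359)×201.85 = 129.39; stream total = 845.04 kg/min.
After stage 2: water left = (1−0.268)×129.39 = 94.71; final concentrate = 810.36 kg/min.

810.4 kg/min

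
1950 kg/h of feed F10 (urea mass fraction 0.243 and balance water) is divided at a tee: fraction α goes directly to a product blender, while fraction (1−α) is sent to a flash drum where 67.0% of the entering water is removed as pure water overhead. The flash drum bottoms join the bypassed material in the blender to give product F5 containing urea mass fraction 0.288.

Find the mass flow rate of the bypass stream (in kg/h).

1349 kg/h

All 1950×0.243 = 473.85 kg/h of urea reaches F5, so F5 = 473.85/0.288 = 1645.3 kg/h and vapour = 304.69 kg/h.
The evaporator receives (1−α)·1950 of feed at 0.757 water and removes 0.670 of that water:
0.670×0.757×(1−α)×1950 = 304.69
(1−α) = 304.69/989.02 = 0.3081;  α = 0.6919.
Bypass flow = 0.6919×1950 = 1349.3 kg/h.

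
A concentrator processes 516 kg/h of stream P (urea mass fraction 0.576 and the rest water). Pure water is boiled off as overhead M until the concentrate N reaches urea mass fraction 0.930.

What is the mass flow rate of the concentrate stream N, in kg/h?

319.6 kg/h

urea is conserved: 516×0.576 = 297.22 kg/h all reports to the concentrate.
Concentrate = 297.22/(target fraction) = 319.59 kg/h.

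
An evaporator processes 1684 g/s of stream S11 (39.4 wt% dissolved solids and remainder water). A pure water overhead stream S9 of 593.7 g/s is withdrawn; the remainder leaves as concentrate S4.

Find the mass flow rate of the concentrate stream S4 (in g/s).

Concentrate = 1684 − 593.7 = 1090.3 g/s.

1090 g/s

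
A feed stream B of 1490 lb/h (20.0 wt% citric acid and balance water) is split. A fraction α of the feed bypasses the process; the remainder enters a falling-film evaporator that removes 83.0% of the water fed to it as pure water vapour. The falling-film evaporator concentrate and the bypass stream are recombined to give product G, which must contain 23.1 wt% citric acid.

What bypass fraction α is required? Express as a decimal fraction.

0.798

All 1490×0.200 = 298 lb/h of citric acid reaches G, so G = 298/0.231 = 1290 lb/h and vapour = 199.96 lb/h.
The evaporator receives (1−α)·1490 of feed at 0.800 water and removes 0.830 of that water:
0.830×0.800×(1−α)×1490 = 199.96
(1−α) = 199.96/989.36 = 0.2021;  α = 0.7979.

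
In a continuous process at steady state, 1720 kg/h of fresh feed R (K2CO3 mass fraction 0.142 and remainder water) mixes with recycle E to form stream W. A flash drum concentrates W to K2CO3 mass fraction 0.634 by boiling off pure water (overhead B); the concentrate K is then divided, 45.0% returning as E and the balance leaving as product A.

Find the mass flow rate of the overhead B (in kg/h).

1335 kg/h

Overall K2CO3 balance (none leaves overhead): K2CO3 in fresh feed = K2CO3 in product, i.e. 1720×0.142 = (1−0.450)·K·0.634.
K = 244.24/(0.634×0.550) = 700.43 kg/h.
Recycle E = 0.450×700.43 = 315.19 kg/h.
Combined feed W = 1720 + 315.19 = 2035.2 kg/h.
Overhead B = W − K = 2035.2 − 700.43 = 1334.8 kg/h.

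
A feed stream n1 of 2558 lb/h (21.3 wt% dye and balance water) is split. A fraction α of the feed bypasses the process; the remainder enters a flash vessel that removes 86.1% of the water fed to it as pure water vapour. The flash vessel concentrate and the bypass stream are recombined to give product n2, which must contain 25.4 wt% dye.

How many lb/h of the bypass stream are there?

All 2558×0.213 = 544.85 lb/h of dye reaches n2, so n2 = 544.85/0.254 = 2145.1 lb/h and vapour = 412.91 lb/h.
The evaporator receives (1−α)·2558 of feed at 0.787 water and removes 0.861 of that water:
0.861×0.787×(1−α)×2558 = 412.91
(1−α) = 412.91/1733.3 = 0.2382;  α = 0.7618.
Bypass flow = 0.7618×2558 = 1948.6 lb/h.

1949 lb/h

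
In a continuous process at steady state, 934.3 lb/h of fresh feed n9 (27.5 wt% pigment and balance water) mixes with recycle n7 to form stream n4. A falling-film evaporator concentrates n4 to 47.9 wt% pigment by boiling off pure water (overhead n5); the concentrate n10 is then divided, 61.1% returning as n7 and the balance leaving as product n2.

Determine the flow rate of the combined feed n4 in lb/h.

Overall pigment balance (none leaves overhead): pigment in fresh feed = pigment in product, i.e. 934.3×0.275 = (1−0.611)·n10·0.479.
n10 = 256.93/(0.479×0.389) = 1378.9 lb/h.
Recycle n7 = 0.611×1378.9 = 842.51 lb/h.
Combined feed n4 = 934.3 + 842.51 = 1776.8 lb/h.

1777 lb/h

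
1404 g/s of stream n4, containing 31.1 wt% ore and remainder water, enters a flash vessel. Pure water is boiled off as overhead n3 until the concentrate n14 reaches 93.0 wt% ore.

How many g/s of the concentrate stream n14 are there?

469.5 g/s

ore is conserved: 1404×0.311 = 436.64 g/s all reports to the concentrate.
Concentrate = 436.64/(target fraction) = 469.51 g/s.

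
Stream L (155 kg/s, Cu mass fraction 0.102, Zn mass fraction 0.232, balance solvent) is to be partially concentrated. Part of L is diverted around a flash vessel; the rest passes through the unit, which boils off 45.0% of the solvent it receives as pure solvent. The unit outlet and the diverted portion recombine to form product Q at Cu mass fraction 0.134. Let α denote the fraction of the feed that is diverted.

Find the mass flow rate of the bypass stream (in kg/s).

31.49 kg/s

All 155×0.102 = 15.81 kg/s of Cu reaches Q, so Q = 15.81/0.134 = 117.99 kg/s and vapour = 37.015 kg/s.
The evaporator receives (1−α)·155 of feed at 0.666 solvent and removes 0.450 of that solvent:
0.450×0.666×(1−α)×155 = 37.015
(1−α) = 37.015/46.454 = 0.7968;  α = 0.2032.
Bypass flow = 0.2032×155 = 31.493 kg/s.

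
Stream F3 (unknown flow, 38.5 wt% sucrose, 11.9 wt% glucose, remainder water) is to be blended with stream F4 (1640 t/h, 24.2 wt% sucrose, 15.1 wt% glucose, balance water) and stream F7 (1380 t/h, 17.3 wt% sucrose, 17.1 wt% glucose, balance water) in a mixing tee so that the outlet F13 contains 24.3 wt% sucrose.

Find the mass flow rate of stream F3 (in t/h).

Let F3 be the unknown flow. Total out = 3020 + F3.
sucrose balance: 635.62 + 0.385·F3 = 0.243·(3020 + F3)
(0.385 − 0.243)·F3 = 0.243×3020 − 635.62 = 98.24
F3 = 98.24 / 0.142 = 691.83 t/h

691.8 t/h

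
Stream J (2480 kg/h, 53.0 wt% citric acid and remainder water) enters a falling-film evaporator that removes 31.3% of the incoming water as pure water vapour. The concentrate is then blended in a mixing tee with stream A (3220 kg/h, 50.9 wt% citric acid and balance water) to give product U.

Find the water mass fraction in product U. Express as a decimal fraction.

0.4464

Vapour removed = 0.313×0.470×2480 = 364.83 kg/h; concentrate = 2115.2 kg/h.
water reaching the mixer = 800.77 (from concentrate) + 3220×0.491 = 2381.8 kg/h.
Product flow = 2115.2 + 3220 = 5335.2 kg/h; water fraction = 0.4464.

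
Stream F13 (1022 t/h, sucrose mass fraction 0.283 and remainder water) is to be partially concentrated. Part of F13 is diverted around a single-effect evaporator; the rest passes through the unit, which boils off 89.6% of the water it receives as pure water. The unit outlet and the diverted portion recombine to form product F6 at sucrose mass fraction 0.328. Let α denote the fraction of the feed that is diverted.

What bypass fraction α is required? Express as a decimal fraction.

All 1022×0.283 = 289.23 t/h of sucrose reaches F6, so F6 = 289.23/0.328 = 881.79 t/h and vapour = 140.21 t/h.
The evaporator receives (1−α)·1022 of feed at 0.717 water and removes 0.896 of that water:
0.896×0.717×(1−α)×1022 = 140.21
(1−α) = 140.21/656.57 = 0.2136;  α = 0.7864.

0.786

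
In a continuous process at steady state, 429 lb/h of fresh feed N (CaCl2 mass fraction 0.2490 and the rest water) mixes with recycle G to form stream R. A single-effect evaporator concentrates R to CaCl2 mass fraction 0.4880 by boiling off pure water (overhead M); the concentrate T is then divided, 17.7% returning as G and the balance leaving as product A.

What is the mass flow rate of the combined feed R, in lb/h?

476.1 lb/h

Overall CaCl2 balance (none leaves overhead): CaCl2 in fresh feed = CaCl2 in product, i.e. 429×0.249 = (1−0.177)·T·0.488.
T = 106.82/(0.488×0.823) = 265.97 lb/h.
Recycle G = 0.177×265.97 = 47.077 lb/h.
Combined feed R = 429 + 47.077 = 476.08 lb/h.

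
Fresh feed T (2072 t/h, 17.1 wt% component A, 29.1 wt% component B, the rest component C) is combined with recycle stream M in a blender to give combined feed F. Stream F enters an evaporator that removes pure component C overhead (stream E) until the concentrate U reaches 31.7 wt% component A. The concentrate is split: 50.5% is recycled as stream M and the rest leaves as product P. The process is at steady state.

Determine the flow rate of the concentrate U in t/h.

Overall component A balance (none leaves overhead): component A in fresh feed = component A in product, i.e. 2072×0.171 = (1−0.505)·U·0.317.
U = 354.31/(0.317×0.495) = 2258 t/h.

2258 t/h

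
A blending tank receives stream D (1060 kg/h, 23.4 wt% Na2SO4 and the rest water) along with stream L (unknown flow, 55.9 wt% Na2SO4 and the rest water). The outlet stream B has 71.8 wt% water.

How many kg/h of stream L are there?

Let L be the unknown flow. Total out = 1060 + L.
water balance: 811.96 + 0.441·L = 0.718·(1060 + L)
(0.441 − 0.718)·L = 0.718×1060 − 811.96 = -50.88
L = -50.88 / -0.277 = 183.68 kg/h

183.7 kg/h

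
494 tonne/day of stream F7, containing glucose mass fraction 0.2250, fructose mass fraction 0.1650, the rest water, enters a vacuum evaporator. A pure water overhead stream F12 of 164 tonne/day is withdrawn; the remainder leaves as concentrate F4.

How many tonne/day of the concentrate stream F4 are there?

Concentrate = 494 − 164 = 330 tonne/day.

330 tonne/day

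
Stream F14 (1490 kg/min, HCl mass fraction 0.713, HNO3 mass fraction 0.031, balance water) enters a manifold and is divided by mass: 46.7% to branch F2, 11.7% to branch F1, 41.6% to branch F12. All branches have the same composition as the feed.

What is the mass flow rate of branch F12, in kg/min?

Branch F12 flow = 0.416×1490 = 619.84 kg/min.

619.8 kg/min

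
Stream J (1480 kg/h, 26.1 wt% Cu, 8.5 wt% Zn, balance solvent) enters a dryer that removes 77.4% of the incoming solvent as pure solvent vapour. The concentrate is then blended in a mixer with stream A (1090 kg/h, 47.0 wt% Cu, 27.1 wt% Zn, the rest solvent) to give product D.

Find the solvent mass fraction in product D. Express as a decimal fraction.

0.2752

Vapour removed = 0.774×0.654×1480 = 749.17 kg/h; concentrate = 730.83 kg/h.
solvent reaching the mixer = 218.75 (from concentrate) + 1090×0.259 = 501.06 kg/h.
Product flow = 730.83 + 1090 = 1820.8 kg/h; solvent fraction = 0.2752.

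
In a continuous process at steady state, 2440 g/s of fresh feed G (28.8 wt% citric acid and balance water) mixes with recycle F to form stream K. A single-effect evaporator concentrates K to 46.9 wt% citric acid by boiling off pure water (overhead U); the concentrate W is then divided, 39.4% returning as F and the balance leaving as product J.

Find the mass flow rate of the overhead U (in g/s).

Overall citric acid balance (none leaves overhead): citric acid in fresh feed = citric acid in product, i.e. 2440×0.288 = (1−0.394)·W·0.469.
W = 702.72/(0.469×0.606) = 2472.5 g/s.
Recycle F = 0.394×2472.5 = 974.17 g/s.
Combined feed K = 2440 + 974.17 = 3414.2 g/s.
Overhead U = K − W = 3414.2 − 2472.5 = 941.66 g/s.

941.7 g/s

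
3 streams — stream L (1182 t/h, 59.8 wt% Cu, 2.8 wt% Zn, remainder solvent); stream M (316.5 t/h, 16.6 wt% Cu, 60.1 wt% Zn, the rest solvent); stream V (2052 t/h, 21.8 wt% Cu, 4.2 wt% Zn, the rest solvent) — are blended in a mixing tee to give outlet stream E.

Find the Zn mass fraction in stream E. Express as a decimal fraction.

0.087

Total flow out = 1182 + 316.5 + 2052 = 3550.5 t/h.
Zn in = 1182×0.028 + 316.5×0.601 + 2052×0.042 = 309.5 t/h.
Zn mass fraction in E = 309.5/3550.5 = 0.087.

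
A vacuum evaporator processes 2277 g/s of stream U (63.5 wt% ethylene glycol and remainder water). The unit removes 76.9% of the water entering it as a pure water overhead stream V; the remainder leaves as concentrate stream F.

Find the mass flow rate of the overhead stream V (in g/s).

water entering = 2277×0.365 = 831.11 g/s; overhead removed = 0.769×831.11 = 639.12 g/s.

639.1 g/s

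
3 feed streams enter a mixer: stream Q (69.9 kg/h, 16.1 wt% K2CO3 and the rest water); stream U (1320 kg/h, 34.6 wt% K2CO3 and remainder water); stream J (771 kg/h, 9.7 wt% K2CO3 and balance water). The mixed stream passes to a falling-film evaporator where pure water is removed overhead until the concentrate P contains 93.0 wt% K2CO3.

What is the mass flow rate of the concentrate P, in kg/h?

K2CO3 entering = 69.9×0.161 + 1320×0.346 + 771×0.097 = 542.76 kg/h.
All K2CO3 reports to P, so P = 542.76/0.930 = 583.61 kg/h.

583.6 kg/h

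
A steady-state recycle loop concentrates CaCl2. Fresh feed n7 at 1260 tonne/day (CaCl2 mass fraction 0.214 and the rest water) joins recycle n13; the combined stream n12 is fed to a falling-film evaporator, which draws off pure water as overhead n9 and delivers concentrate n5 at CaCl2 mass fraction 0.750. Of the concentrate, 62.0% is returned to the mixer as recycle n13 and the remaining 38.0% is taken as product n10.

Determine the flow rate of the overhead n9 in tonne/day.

Overall CaCl2 balance (none leaves overhead): CaCl2 in fresh feed = CaCl2 in product, i.e. 1260×0.214 = (1−0.620)·n5·0.750.
n5 = 269.64/(0.750×0.380) = 946.11 tonne/day.
Recycle n13 = 0.620×946.11 = 586.59 tonne/day.
Combined feed n12 = 1260 + 586.59 = 1846.6 tonne/day.
Overhead n9 = n12 − n5 = 1846.6 − 946.11 = 900.48 tonne/day.

900.5 tonne/day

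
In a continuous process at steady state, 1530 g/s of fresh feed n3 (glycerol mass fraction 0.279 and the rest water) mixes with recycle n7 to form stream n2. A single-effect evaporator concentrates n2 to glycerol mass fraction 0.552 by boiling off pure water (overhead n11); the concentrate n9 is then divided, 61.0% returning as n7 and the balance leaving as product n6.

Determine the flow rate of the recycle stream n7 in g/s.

1210 g/s

Overall glycerol balance (none leaves overhead): glycerol in fresh feed = glycerol in product, i.e. 1530×0.279 = (1−0.610)·n9·0.552.
n9 = 426.87/(0.552×0.390) = 1982.9 g/s.
Recycle n7 = 0.610×1982.9 = 1209.5 g/s.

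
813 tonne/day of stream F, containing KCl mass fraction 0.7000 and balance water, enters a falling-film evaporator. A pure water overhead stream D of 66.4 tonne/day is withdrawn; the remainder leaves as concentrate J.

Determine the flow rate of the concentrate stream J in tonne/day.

Concentrate = 813 − 66.4 = 746.6 tonne/day.

746.6 tonne/day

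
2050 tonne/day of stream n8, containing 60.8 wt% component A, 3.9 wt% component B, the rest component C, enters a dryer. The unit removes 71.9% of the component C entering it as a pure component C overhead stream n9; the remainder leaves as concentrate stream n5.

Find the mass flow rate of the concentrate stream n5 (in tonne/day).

component C entering = 2050×0.353 = 723.65 tonne/day; overhead removed = 0.719×723.65 = 520.3 tonne/day.
Concentrate = 2050 − 520.3 = 1529.7 tonne/day.

1530 tonne/day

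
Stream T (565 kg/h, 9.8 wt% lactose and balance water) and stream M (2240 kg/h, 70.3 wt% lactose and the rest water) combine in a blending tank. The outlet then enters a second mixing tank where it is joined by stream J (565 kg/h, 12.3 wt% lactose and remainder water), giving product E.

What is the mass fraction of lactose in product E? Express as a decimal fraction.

Overall, product flow = 3370 kg/h.
lactose in = 565×0.098 + 2240×0.703 + 565×0.123 = 1699.6 kg/h.
lactose fraction in E = 0.504.

0.504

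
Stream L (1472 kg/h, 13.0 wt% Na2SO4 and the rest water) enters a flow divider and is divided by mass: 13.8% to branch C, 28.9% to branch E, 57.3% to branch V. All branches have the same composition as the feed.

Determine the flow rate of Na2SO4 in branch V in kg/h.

Branch V total = 0.573×1472 = 843.46 kg/h.
Na2SO4 in V = 0.130×843.46 = 109.65 kg/h.

109.6 kg/h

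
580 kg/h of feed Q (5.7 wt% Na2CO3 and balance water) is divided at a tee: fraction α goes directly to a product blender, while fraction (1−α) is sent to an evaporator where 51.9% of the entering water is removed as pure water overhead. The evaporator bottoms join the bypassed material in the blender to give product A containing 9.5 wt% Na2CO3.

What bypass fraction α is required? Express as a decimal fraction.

All 580×0.057 = 33.06 kg/h of Na2CO3 reaches A, so A = 33.06/0.095 = 348 kg/h and vapour = 232 kg/h.
The evaporator receives (1−α)·580 of feed at 0.943 water and removes 0.519 of that water:
0.519×0.943×(1−α)×580 = 232
(1−α) = 232/283.86 = 0.8173;  α = 0.1827.

0.183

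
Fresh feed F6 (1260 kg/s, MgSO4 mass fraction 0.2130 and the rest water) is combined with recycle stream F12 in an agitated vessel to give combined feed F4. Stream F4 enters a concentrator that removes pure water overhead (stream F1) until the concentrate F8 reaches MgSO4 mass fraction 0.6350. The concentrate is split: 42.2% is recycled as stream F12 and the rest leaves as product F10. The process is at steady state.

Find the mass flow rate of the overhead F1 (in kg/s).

Overall MgSO4 balance (none leaves overhead): MgSO4 in fresh feed = MgSO4 in product, i.e. 1260×0.213 = (1−0.422)·F8·0.635.
F8 = 268.38/(0.635×0.578) = 731.22 kg/s.
Recycle F12 = 0.422×731.22 = 308.58 kg/s.
Combined feed F4 = 1260 + 308.58 = 1568.6 kg/s.
Overhead F1 = F4 − F8 = 1568.6 − 731.22 = 837.35 kg/s.

837.4 kg/s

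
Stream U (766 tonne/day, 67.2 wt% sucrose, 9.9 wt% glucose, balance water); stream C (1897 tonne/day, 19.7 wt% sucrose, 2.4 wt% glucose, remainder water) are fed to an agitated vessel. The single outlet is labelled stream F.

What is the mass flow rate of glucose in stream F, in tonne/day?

121.4 tonne/day

glucose out = glucose in = 766×0.099 + 1897×0.024 = 121.36 tonne/day.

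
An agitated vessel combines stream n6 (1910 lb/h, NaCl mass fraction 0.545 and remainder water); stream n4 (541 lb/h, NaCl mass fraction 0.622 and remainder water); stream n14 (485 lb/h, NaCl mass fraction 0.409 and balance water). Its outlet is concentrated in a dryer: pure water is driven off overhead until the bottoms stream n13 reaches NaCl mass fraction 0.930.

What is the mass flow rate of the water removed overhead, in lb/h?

NaCl entering = 1910×0.545 + 541×0.622 + 485×0.409 = 1575.8 lb/h.
All NaCl reports to n13, so n13 = 1575.8/0.930 = 1694.4 lb/h.
Total feed = 2936 lb/h; overhead = 2936 − 1694.4 = 1241.6 lb/h.

1242 lb/h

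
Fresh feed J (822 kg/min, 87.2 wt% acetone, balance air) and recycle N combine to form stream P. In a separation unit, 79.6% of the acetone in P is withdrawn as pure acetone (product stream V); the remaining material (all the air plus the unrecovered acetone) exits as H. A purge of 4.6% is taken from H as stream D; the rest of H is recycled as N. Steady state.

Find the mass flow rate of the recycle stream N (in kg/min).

2355 kg/min

air enters only via J and leaves only via the purge: 822×0.128 = 0.046×(air in H), and the separation unit passes all air, so air in P = air in H = 2287.3 kg/min.
acetone in P: m_A = 822×0.872 + (1−0.046)·(1−0.796)·m_A, so m_A = 716.78/0.8054 = 889.99 kg/min.
H = (1−0.796)×889.99 + 2287.3 = 2468.9 kg/min.
Recycle N = (1−0.046)×2468.9 = 2355.3 kg/min.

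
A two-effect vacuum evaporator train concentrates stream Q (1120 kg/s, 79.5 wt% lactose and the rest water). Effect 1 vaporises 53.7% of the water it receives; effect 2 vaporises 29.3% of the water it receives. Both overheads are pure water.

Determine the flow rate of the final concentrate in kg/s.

965.6 kg/s

water in feed = 1120×0.205 = 229.6 kg/s.
After stage 1: water left = (1−0.537)×229.6 = 106.3; stream total = 996.7 kg/s.
After stage 2: water left = (1−0.293)×106.3 = 75.157; final concentrate = 965.56 kg/s.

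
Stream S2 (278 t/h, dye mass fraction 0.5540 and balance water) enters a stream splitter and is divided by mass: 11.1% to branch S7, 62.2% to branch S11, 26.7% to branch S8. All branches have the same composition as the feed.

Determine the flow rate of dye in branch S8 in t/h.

41.12 t/h

Branch S8 total = 0.267×278 = 74.226 t/h.
dye in S8 = 0.554×74.226 = 41.121 t/h.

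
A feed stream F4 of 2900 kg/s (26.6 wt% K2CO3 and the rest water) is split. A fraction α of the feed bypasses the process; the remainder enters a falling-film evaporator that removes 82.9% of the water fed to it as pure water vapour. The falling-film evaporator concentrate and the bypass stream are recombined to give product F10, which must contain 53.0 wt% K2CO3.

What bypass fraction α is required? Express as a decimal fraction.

0.181

All 2900×0.266 = 771.4 kg/s of K2CO3 reaches F10, so F10 = 771.4/0.530 = 1455.5 kg/s and vapour = 1444.5 kg/s.
The evaporator receives (1−α)·2900 of feed at 0.734 water and removes 0.829 of that water:
0.829×0.734×(1−α)×2900 = 1444.5
(1−α) = 1444.5/1764.6 = 0.8186;  α = 0.1814.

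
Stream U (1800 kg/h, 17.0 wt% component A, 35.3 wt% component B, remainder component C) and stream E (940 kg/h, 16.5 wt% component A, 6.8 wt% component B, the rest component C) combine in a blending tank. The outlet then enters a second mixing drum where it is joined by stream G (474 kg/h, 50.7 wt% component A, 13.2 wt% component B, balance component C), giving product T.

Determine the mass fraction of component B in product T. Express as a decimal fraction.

0.237

Overall, product flow = 3214 kg/h.
component B in = 1800×0.353 + 940×0.068 + 474×0.132 = 761.89 kg/h.
component B fraction in T = 0.237.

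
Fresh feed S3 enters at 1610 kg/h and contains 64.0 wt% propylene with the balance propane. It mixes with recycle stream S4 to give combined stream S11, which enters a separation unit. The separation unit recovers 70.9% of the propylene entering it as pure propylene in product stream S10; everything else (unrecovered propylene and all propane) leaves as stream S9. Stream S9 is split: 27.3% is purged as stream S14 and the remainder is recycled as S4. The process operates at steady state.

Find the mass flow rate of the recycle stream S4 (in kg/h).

1820 kg/h

propane enters only via S3 and leaves only via the purge: 1610×0.360 = 0.273×(propane in S9), and the separation unit passes all propane, so propane in S11 = propane in S9 = 2123.1 kg/h.
propylene in S11: m_A = 1610×0.640 + (1−0.273)·(1−0.709)·m_A, so m_A = 1030.4/0.7884 = 1306.9 kg/h.
S9 = (1−0.709)×1306.9 + 2123.1 = 2503.4 kg/h.
Recycle S4 = (1−0.273)×2503.4 = 1820 kg/h.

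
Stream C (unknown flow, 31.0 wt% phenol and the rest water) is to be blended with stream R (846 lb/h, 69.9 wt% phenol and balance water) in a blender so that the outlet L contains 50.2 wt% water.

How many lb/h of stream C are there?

Let C be the unknown flow. Total out = 846 + C.
water balance: 254.65 + 0.690·C = 0.502·(846 + C)
(0.690 − 0.502)·C = 0.502×846 − 254.65 = 170.05
C = 170.05 / 0.188 = 904.5 lb/h

904.5 lb/h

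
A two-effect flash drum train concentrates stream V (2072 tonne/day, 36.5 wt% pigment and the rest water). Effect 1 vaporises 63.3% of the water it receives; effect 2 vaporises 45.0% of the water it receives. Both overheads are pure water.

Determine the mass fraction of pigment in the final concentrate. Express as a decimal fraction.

0.740

water in feed = 2072×0.635 = 1315.7 tonne/day.
After stage 1: water left = (1−0.633)×1315.7 = 482.87; stream total = 1239.1 tonne/day.
After stage 2: water left = (1−0.450)×482.87 = 265.58; final concentrate = 1021.9 tonne/day.
pigment fraction = 756.28/1021.9 = 0.740.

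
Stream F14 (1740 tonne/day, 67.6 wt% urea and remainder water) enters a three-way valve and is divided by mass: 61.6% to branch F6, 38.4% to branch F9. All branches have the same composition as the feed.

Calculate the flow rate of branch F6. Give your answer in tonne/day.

Branch F6 flow = 0.616×1740 = 1071.8 tonne/day.

1072 tonne/day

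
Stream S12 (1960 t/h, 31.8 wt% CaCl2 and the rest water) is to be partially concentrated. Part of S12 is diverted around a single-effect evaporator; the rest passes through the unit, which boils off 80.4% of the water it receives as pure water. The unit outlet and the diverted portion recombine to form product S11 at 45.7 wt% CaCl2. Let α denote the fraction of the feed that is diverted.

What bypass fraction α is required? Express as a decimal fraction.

All 1960×0.318 = 623.28 t/h of CaCl2 reaches S11, so S11 = 623.28/0.457 = 1363.9 t/h and vapour = 596.15 t/h.
The evaporator receives (1−α)·1960 of feed at 0.682 water and removes 0.804 of that water:
0.804×0.682×(1−α)×1960 = 596.15
(1−α) = 596.15/1074.7 = 0.5547;  α = 0.4453.

0.445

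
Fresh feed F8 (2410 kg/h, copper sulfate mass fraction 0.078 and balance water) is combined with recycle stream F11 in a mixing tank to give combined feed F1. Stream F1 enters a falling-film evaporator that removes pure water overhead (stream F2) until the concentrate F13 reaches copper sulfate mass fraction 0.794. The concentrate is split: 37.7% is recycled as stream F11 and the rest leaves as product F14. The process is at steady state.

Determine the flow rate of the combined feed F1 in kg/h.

Overall copper sulfate balance (none leaves overhead): copper sulfate in fresh feed = copper sulfate in product, i.e. 2410×0.078 = (1−0.377)·F13·0.794.
F13 = 187.98/(0.794×0.623) = 380.02 kg/h.
Recycle F11 = 0.377×380.02 = 143.27 kg/h.
Combined feed F1 = 2410 + 143.27 = 2553.3 kg/h.

2553 kg/h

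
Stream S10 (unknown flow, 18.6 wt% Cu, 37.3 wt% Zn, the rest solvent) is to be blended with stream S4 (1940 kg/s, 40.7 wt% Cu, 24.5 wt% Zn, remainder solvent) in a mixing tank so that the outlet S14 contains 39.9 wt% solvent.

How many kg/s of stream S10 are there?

2356 kg/s

Let S10 be the unknown flow. Total out = 1940 + S10.
solvent balance: 675.12 + 0.441·S10 = 0.399·(1940 + S10)
(0.441 − 0.399)·S10 = 0.399×1940 − 675.12 = 98.94
S10 = 98.94 / 0.042 = 2355.7 kg/s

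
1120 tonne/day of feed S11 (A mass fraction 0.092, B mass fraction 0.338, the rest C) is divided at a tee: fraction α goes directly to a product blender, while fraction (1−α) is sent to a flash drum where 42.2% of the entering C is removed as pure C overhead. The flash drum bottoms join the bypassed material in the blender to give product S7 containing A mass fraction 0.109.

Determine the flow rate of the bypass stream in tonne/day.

393.8 tonne/day

All 1120×0.092 = 103.04 tonne/day of A reaches S7, so S7 = 103.04/0.109 = 945.32 tonne/day and vapour = 174.68 tonne/day.
The evaporator receives (1−α)·1120 of feed at 0.570 C and removes 0.422 of that C:
0.422×0.570×(1−α)×1120 = 174.68
(1−α) = 174.68/269.4 = 0.6484;  α = 0.3516.
Bypass flow = 0.3516×1120 = 393.81 tonne/day.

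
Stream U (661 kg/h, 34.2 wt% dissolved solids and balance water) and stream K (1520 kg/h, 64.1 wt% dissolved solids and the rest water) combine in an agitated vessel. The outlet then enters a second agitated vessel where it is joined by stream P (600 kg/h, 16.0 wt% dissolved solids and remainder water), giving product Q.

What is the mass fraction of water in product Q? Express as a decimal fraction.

Overall, product flow = 2781 kg/h.
water in = 661×0.658 + 1520×0.359 + 600×0.840 = 1484.6 kg/h.
water fraction in Q = 0.534.

0.534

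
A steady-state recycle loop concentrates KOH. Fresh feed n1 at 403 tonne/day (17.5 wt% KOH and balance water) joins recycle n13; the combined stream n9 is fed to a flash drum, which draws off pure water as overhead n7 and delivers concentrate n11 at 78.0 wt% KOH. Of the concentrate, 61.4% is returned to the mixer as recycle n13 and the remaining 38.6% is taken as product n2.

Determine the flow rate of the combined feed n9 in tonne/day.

Overall KOH balance (none leaves overhead): KOH in fresh feed = KOH in product, i.e. 403×0.175 = (1−0.614)·n11·0.780.
n11 = 70.525/(0.780×0.386) = 234.24 tonne/day.
Recycle n13 = 0.614×234.24 = 143.82 tonne/day.
Combined feed n9 = 403 + 143.82 = 546.82 tonne/day.

546.8 tonne/day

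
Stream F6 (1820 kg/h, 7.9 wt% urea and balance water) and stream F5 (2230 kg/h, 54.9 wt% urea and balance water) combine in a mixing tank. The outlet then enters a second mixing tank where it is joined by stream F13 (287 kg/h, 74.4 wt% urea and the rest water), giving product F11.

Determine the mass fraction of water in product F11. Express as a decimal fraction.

0.635

Overall, product flow = 4337 kg/h.
water in = 1820×0.921 + 2230×0.451 + 287×0.256 = 2755.4 kg/h.
water fraction in F11 = 0.635.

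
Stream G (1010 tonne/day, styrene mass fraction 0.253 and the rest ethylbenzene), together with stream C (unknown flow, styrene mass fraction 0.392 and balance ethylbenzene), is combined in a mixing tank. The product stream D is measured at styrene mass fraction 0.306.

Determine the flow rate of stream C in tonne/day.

Let C be the unknown flow. Total out = 1010 + C.
styrene balance: 255.53 + 0.392·C = 0.306·(1010 + C)
(0.392 − 0.306)·C = 0.306×1010 − 255.53 = 53.53
C = 53.53 / 0.086 = 622.44 tonne/day

622.4 tonne/day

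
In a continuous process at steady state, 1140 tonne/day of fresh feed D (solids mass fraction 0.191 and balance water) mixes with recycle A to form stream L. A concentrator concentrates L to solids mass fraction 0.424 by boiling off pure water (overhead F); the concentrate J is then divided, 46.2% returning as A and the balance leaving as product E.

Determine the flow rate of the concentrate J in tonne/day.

Overall solids balance (none leaves overhead): solids in fresh feed = solids in product, i.e. 1140×0.191 = (1−0.462)·J·0.424.
J = 217.74/(0.424×0.538) = 954.53 tonne/day.

954.5 tonne/day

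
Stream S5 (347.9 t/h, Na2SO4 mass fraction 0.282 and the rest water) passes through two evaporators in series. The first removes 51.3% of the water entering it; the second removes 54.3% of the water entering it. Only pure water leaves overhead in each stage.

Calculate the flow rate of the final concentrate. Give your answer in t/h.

water in feed = 347.9×0.718 = 249.79 t/h.
After stage 1: water left = (1−0.513)×249.79 = 121.65; stream total = 219.76 t/h.
After stage 2: water left = (1−0.543)×121.65 = 55.594; final concentrate = 153.7 t/h.

153.7 t/h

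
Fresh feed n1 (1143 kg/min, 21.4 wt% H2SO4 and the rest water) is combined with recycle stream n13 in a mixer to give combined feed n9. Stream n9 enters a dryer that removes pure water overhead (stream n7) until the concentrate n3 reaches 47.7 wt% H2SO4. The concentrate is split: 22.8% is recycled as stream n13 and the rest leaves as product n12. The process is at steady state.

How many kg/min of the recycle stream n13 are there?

151.4 kg/min

Overall H2SO4 balance (none leaves overhead): H2SO4 in fresh feed = H2SO4 in product, i.e. 1143×0.214 = (1−0.228)·n3·0.477.
n3 = 244.6/(0.477×0.772) = 664.24 kg/min.
Recycle n13 = 0.228×664.24 = 151.45 kg/min.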